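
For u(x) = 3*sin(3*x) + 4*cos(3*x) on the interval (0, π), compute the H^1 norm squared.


||u||_{H^1(0,π)}^2 = 125*π

u'(x) = -12*sin(3*x) + 9*cos(3*x).
Expand u² and (u')² and integrate term by term on (0, π), using: for integers n ≥ 1, ∫_0^π sin²(nx) dx = ∫_0^π cos²(nx) dx = π/2; for n ≠ n', ∫_0^π sin(nx)sin(n'x) dx = ∫_0^π cos(nx)cos(n'x) dx = 0; and by product-to-sum, ∫_0^π sin(nx)cos(n'x) dx = ½∫_0^π [sin((n+n')x) + sin((n−n')x)] dx, which is 0 when n+n' is even and 2n/(n²−n'²) when n+n' is odd (it need not vanish on (0, π)).
  u² squared terms: (3)²·∫sin(3x)² dx = 9·π/2 = 9*π/2;  (4)²·∫cos(3x)² dx = 16·π/2 = 8*π.
  u² cross terms: 2·(3)·(4)·∫sin(3x)·cos(3x) dx = 24·(0) = 0.
  So ∫_0^π u² dx = 9*π/2 + 8*π + 0 = 25*π/2.
  (u')² squared terms: (-12)²·∫sin(3x)² dx = 144·π/2 = 72*π;  (9)²·∫cos(3x)² dx = 81·π/2 = 81*π/2.
  (u')² cross terms: 2·(-12)·(9)·∫sin(3x)·cos(3x) dx = -216·(0) = 0.
  So ∫_0^π (u')² dx = 72*π + 81*π/2 + 0 = 225*π/2.
||u||_{H^1}^2 = (25*π/2) + (225*π/2) = 125*π.


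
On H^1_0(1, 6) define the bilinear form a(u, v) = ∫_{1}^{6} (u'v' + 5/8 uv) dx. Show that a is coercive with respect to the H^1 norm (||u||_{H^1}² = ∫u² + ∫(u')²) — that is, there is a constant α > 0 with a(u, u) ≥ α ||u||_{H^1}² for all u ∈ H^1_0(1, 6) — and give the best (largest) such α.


α = (π^2 + 125/8)/(π^2 + 25)

Coercivity of a(·,·) on H^1_0(1, 6) means a(u, u) ≥ α ||u||_{H^1}² for every u ∈ H^1_0.
The interval has length L = 5, and Poincaré/coercivity depend only on L. Here a(u, u) = ∫(u')² + (5/8)·∫u².
Here 0 < c = 5/8 < 1. The condition a(u,u) ≥ α||u||_{H^1}² reads (1−α)∫(u')² ≥ (α−c)∫u². Any admissible α is ≤ 1 (rapidly oscillating u have ∫u²/∫(u')² → 0), and α = 1 would force 0 ≥ (1−c)∫u², impossible since c < 1; so 1−α > 0. By the sharp Poincaré inequality on H^1_0 of an interval of length L, ∫(u')² ≥ (π/L)²∫u² with equality for the first sine mode sin(π(x−x₀)/L) (x₀ the left endpoint), so the inequality holds for all u iff (1−α)(π/L)² ≥ α − c, i.e. α ≤ ((π/L)² + c)/((π/L)² + 1) = (1 + c(L/π)²)/(1 + (L/π)²). With (π/L)² = π^2/25 and c = 5/8, the largest admissible constant is α = ((π/L)² + c)/((π/L)² + 1).
Simplifying, α = (π^2 + 125/8)/(π^2 + 25).


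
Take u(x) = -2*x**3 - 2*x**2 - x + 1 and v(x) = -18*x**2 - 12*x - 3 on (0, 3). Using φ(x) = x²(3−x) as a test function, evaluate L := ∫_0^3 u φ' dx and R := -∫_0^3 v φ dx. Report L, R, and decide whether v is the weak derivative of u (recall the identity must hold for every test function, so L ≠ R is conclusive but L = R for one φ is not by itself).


LHS = 4023/20, RHS = 12069/20. No, v is not the weak derivative of u.

u(x) = -2*x**3 - 2*x**2 - x + 1, classical derivative u'(x) = -6*x**2 - 4*x - 1.
φ(x) = x²(3−x), so φ'(x) = 3*x*(2 - x).
Note φ(0) = φ(3) = 0, so the boundary term u·φ vanishes.
LHS = ∫_0^3 u(x) φ'(x) dx = ∫_0^3 (6*x^5 - 6*x^4 - 9*x^3 - 9*x^2 + 6*x) dx. Term by term:
  ∫_0^3 6*x^5 dx = 729;  ∫_0^3 -6*x^4 dx = -1458/5;  ∫_0^3 -9*x^3 dx = -729/4;
  ∫_0^3 -9*x^2 dx = -81;  ∫_0^3 6*x dx = 27.
Sum: 729 − 1458/5 − 729/4 − 81 + 27 = 4023/20.
So LHS = 4023/20.
∫_0^3 v(x) φ(x) dx = ∫_0^3 (18*x^5 - 42*x^4 - 33*x^3 - 9*x^2) dx. Term by term:
  ∫_0^3 18*x^5 dx = 2187;  ∫_0^3 -42*x^4 dx = -10206/5;  ∫_0^3 -33*x^3 dx = -2673/4;
  ∫_0^3 -9*x^2 dx = -81.
Sum: 2187 − 10206/5 − 2673/4 − 81 = -12069/20.
So RHS = -∫_0^3 v(x) φ(x) dx = 12069/20.
LHS − RHS = -4023/10 ≠ 0, so the identity fails.
(For a valid weak derivative the identity must hold for EVERY test function, in particular this one. The failure shows v is NOT the weak derivative of u.)
Correct weak derivative would be u'(x) = -6*x**2 - 4*x - 1.


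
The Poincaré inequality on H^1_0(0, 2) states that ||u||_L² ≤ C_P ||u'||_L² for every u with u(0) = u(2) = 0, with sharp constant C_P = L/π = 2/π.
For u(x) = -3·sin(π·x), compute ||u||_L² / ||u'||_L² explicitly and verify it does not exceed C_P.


||u||_L² / ||u'||_L² = 1/π < C_P = 2/π.

u(x) = -3·sin(π·x), so u'(x) = -3*π*cos(π*x).
Writing u(x) = A·sin(kπx/L) with A = -3 and k = 2, use ∫_0^L sin²(kπx/L) dx = L/2 and ∫_0^L cos²(kπx/L) dx = L/2.
u² = 9·sin²(π·x) and (u')² = 9*π^2·cos²(π·x), and each of sin², cos² integrates to L/2 = 1 over (0, 2).
∫_0^2 u² dx = 9, so ||u||_L² = 3.
∫_0^2 (u')² dx = 9*π^2, so ||u'||_L² = 3*π.
Ratio ||u||_L² / ||u'||_L² = 1/π.
Sharp Poincaré constant on H^1_0(0, 2) is C_P = L/π = 2/π, achieved by sin(π/2·x).
This is the k = 2 harmonic; the ratio L/(kπ) is strictly less than C_P = L/π, consistent with the sharp inequality ||u||_L² ≤ C_P ||u'||_L².


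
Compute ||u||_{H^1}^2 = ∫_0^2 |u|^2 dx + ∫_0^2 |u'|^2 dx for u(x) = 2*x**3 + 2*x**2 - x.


||u||_{H^1}^2 = 59242/105

The H^1 norm (squared) on an interval (0, L) is
  ||u||_{H^1}^2 = ∫_0^L u(x)^2 dx + ∫_0^L u'(x)^2 dx.
Compute u'(x) = 6*x**2 + 4*x - 1.
Then u(x)^2 = 4*x**6 + 8*x**5 - 4*x**3 + x**2 and u'(x)^2 = 36*x**4 + 48*x**3 + 4*x**2 - 8*x + 1.
Integrate each monomial from 0 to 2 using ∫_0^2 c·x^n dx = c·2^(n+1)/(n+1):
  ∫_0^2 u(x)^2 dx = ∫_0^2 (4*x^6 + 8*x^5 - 4*x^3 + x^2) dx. Term by term:
    ∫_0^2 4*x^6 dx = 512/7;  ∫_0^2 8*x^5 dx = 256/3;  ∫_0^2 -4*x^3 dx = -16;
    ∫_0^2 x^2 dx = 8/3.
  Sum: 512/7 + 256/3 − 16 + 8/3 = 1016/7.
  ∫_0^2 u'(x)^2 dx = ∫_0^2 (36*x^4 + 48*x^3 + 4*x^2 - 8*x + 1) dx. Term by term:
    ∫_0^2 36*x^4 dx = 1152/5;  ∫_0^2 48*x^3 dx = 192;  ∫_0^2 4*x^2 dx = 32/3;
    ∫_0^2 -8*x dx = -16;  ∫_0^2 1 dx = 2.
  Sum: 1152/5 + 192 + 32/3 − 16 + 2 = 6286/15.
Adding: ||u||_{H^1}^2 = 1016/7 + 6286/15 = 59242/105.


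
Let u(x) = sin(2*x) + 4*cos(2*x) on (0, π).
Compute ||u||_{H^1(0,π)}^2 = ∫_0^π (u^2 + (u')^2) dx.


||u||_{H^1(0,π)}^2 = 85*π/2

u'(x) = -8*sin(2*x) + 2*cos(2*x).
Expand u² and (u')² and integrate term by term on (0, π), using: for integers n ≥ 1, ∫_0^π sin²(nx) dx = ∫_0^π cos²(nx) dx = π/2; for n ≠ n', ∫_0^π sin(nx)sin(n'x) dx = ∫_0^π cos(nx)cos(n'x) dx = 0; and by product-to-sum, ∫_0^π sin(nx)cos(n'x) dx = ½∫_0^π [sin((n+n')x) + sin((n−n')x)] dx, which is 0 when n+n' is even and 2n/(n²−n'²) when n+n' is odd (it need not vanish on (0, π)).
  u² squared terms: (4)²·∫cos(2x)² dx = 16·π/2 = 8*π;  (1)²·∫sin(2x)² dx = 1·π/2 = π/2.
  u² cross terms: 2·(4)·(1)·∫cos(2x)·sin(2x) dx = 8·(0) = 0.
  So ∫_0^π u² dx = 8*π + π/2 + 0 = 17*π/2.
  (u')² squared terms: (-8)²·∫sin(2x)² dx = 64·π/2 = 32*π;  (2)²·∫cos(2x)² dx = 4·π/2 = 2*π.
  (u')² cross terms: 2·(-8)·(2)·∫sin(2x)·cos(2x) dx = -32·(0) = 0.
  So ∫_0^π (u')² dx = 32*π + 2*π + 0 = 34*π.
||u||_{H^1}^2 = (17*π/2) + (34*π) = 85*π/2.


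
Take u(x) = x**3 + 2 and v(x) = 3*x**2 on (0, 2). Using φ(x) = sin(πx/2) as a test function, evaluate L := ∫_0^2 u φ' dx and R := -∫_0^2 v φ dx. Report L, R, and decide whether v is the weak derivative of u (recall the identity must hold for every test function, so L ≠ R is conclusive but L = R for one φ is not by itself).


LHS = -24/π + 96/π^3, RHS = -24/π + 96/π^3. Yes, v = u' weakly.

u(x) = x**3 + 2, classical derivative u'(x) = 3*x**2.
φ(x) = sin(πx/2), so φ'(x) = π*cos(π*x/2)/2.
Note φ(0) = φ(2) = 0, so the boundary term u·φ vanishes.
LHS = ∫_0^2 u(x) φ'(x) dx = ∫_0^2 (π*x^3*cos(π*x/2)/2 + π*cos(π*x/2)) dx. Term by term:
  ∫_0^2 π*cos(π*x/2) dx = 0;  ∫_0^2 π*x^3*cos(π*x/2)/2 dx = -24/π + 96/π^3.
Sum: 0 + -24/π + 96/π^3 = -24/π + 96/π^3.
So LHS = -24/π + 96/π^3.
∫_0^2 v(x) φ(x) dx = ∫_0^2 (3*x^2*sin(π*x/2)) dx. Term by term:
  ∫_0^2 3*x^2*sin(π*x/2) dx = -96/π^3 + 24/π.
So RHS = -∫_0^2 v(x) φ(x) dx = -24/π + 96/π^3.
LHS = RHS, so the identity holds for this test φ.
Moreover u is smooth here and v(x) = u'(x) = 3*x**2 pointwise, so the identity holds for every test function. Hence v is the weak derivative of u.


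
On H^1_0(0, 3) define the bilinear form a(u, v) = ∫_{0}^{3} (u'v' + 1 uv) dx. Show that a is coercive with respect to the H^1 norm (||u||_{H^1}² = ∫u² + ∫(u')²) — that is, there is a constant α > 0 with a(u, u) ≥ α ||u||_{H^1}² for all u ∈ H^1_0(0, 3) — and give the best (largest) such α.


α = 1

Coercivity of a(·,·) on H^1_0(0, 3) means a(u, u) ≥ α ||u||_{H^1}² for every u ∈ H^1_0.
The interval has length L = 3, and Poincaré/coercivity depend only on L. Here a(u, u) = ∫(u')² + (1)·∫u².
Here c = 1 ≥ 1, so a(u,u) = ∫(u')² + c∫u² ≥ ∫(u')² + ∫u² = ||u||_{H^1}², i.e. α = 1 works. No larger α is possible: a(u,u) ≥ α||u||_{H^1}² means (1−α)∫(u')² ≥ (α−c)∫u², and for the modes u_n = sin(nπ(x−x₀)/L) (x₀ the left endpoint) one has ∫u_n²/∫(u_n')² = (L/(nπ))² → 0, so a(u_n,u_n)/||u_n||_{H^1}² → 1. Hence the optimal constant is α = 1.
Therefore α = 1.


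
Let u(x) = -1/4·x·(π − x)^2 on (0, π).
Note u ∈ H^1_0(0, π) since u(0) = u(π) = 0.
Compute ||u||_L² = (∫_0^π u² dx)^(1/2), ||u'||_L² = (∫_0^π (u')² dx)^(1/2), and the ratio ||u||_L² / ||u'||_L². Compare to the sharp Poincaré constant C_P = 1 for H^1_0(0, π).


||u||_L² / ||u'||_L² = sqrt(14)*π/14 < C_P = 1.

u(x) = -1/4·x·(π − x)^2, so u'(x) = (π - 3*x)*(x - π)/4.
u(x) = -1/4·x·(π − x)^2 vanishes at x = 0 and x = π, so u ∈ H^1_0(0, π). Differentiate via the product rule and integrate the resulting polynomials term by term.
  ∫_0^π u² dx = ∫_0^π (x^6/16 - π*x^5/4 + 3*π^2*x^4/8 - π^3*x^3/4 + π^4*x^2/16) dx. Term by term:
    ∫_0^π x^6/16 dx = π^7/112;  ∫_0^π -π*x^5/4 dx = -π^7/24;  ∫_0^π 3*π^2*x^4/8 dx = 3*π^7/40;
    ∫_0^π -π^3*x^3/4 dx = -π^7/16;  ∫_0^π π^4*x^2/16 dx = π^7/48.
  Sum: π^7/112 − π^7/24 + 3*π^7/40 − π^7/16 + π^7/48 = π^7/1680.
  ∫_0^π (u')² dx = ∫_0^π (9*x^4/16 - 3*π*x^3/2 + 11*π^2*x^2/8 - π^3*x/2 + π^4/16) dx. Term by term:
    ∫_0^π 9*x^4/16 dx = 9*π^5/80;  ∫_0^π -3*π*x^3/2 dx = -3*π^5/8;  ∫_0^π 11*π^2*x^2/8 dx = 11*π^5/24;
    ∫_0^π -π^3*x/2 dx = -π^5/4;  ∫_0^π π^4/16 dx = π^5/16.
  Sum: 9*π^5/80 − 3*π^5/8 + 11*π^5/24 − π^5/4 + π^5/16 = π^5/120.
∫_0^π u² dx = π^7/1680, so ||u||_L² = sqrt(105)*π^(7/2)/420.
∫_0^π (u')² dx = π^5/120, so ||u'||_L² = sqrt(30)*π^(5/2)/60.
Ratio ||u||_L² / ||u'||_L² = sqrt(14)*π/14.
Sharp Poincaré constant on H^1_0(0, π) is C_P = L/π = 1, achieved by sin(x).
A polynomial bump cannot attain the sharp Poincaré constant (only the first sine eigenfunction does), so the ratio is strictly less than C_P, consistent with ||u||_L² ≤ C_P ||u'||_L².


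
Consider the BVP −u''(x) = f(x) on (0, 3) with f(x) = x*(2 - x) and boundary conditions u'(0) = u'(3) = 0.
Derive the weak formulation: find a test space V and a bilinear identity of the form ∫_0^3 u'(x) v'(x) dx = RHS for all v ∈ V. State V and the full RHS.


V = H^1(0, 3) (no boundary constraint on v; u is determined up to an additive constant); weak form: ∫_0^3 u'v' dx = ∫_0^3 (x*(2 - x)) v dx for all v ∈ V.

Multiply both sides by a test function v and integrate from 0 to 3:
  ∫_0^3 −u''(x) v(x) dx = ∫_0^3 f(x) v(x) dx.
Integrate the LHS by parts once:
  ∫_0^3 −u'' v dx = −[u'(x) v(x)]_0^3 + ∫_0^3 u'(x) v'(x) dx.
Thus ∫_0^3 u'(x) v'(x) dx = ∫_0^3 f(x) v(x) dx + [u'(x) v(x)]_0^3.
Choose V so that boundary terms are either known or forced to vanish.
u has homogeneous Neumann: u'(0) = u'(3) = 0. So [u' v]_0^3 = 0·v(3) − 0·v(0) = 0 for any v; take V = H^1(0, 3).
Weak formulation: find u (satisfying any essential BC) such that ∫_0^3 u'(x) v'(x) dx = ∫_0^3 f v dx for all v ∈ V (homogeneous Neumann, so boundary terms vanish).
Substituting f(x) = x*(2 - x), the right-hand side is ∫_0^3 (x*(2 - x)) v dx.
Compatibility check (pure Neumann): taking v ≡ 1 ∈ V gives 0 = ∫_0^3 f dx + (0) − (0), i.e. ∫_0^3 f dx must equal u'(0) − u'(3) = 0. Indeed ∫_0^3 (x*(2 - x)) dx = 0, so the data are compatible. The solution is then unique only up to an additive constant (fix it e.g. by requiring ∫_0^3 u dx = 0).


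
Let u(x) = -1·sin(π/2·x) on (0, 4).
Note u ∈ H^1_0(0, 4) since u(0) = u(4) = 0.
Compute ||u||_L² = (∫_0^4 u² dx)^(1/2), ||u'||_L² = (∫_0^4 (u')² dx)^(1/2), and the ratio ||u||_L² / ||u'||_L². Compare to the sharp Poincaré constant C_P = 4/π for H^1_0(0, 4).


||u||_L² / ||u'||_L² = 2/π < C_P = 4/π.

u(x) = -1·sin(π/2·x), so u'(x) = -π*cos(π*x/2)/2.
Writing u(x) = A·sin(kπx/L) with A = -1 and k = 2, use ∫_0^L sin²(kπx/L) dx = L/2 and ∫_0^L cos²(kπx/L) dx = L/2.
u² = 1·sin²(π/2·x) and (u')² = π^2/4·cos²(π/2·x), and each of sin², cos² integrates to L/2 = 2 over (0, 4).
∫_0^4 u² dx = 2, so ||u||_L² = sqrt(2).
∫_0^4 (u')² dx = π^2/2, so ||u'||_L² = sqrt(2)*π/2.
Ratio ||u||_L² / ||u'||_L² = 2/π.
Sharp Poincaré constant on H^1_0(0, 4) is C_P = L/π = 4/π, achieved by sin(π/4·x).
This is the k = 2 harmonic; the ratio L/(kπ) is strictly less than C_P = L/π, consistent with the sharp inequality ||u||_L² ≤ C_P ||u'||_L².


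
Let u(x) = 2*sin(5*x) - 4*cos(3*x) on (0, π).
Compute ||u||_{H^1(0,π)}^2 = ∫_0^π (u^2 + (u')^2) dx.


||u||_{H^1(0,π)}^2 = 132*π

u'(x) = 12*sin(3*x) + 10*cos(5*x).
Expand u² and (u')² and integrate term by term on (0, π), using: for integers n ≥ 1, ∫_0^π sin²(nx) dx = ∫_0^π cos²(nx) dx = π/2; for n ≠ n', ∫_0^π sin(nx)sin(n'x) dx = ∫_0^π cos(nx)cos(n'x) dx = 0; and by product-to-sum, ∫_0^π sin(nx)cos(n'x) dx = ½∫_0^π [sin((n+n')x) + sin((n−n')x)] dx, which is 0 when n+n' is even and 2n/(n²−n'²) when n+n' is odd (it need not vanish on (0, π)).
  u² squared terms: (-4)²·∫cos(3x)² dx = 16·π/2 = 8*π;  (2)²·∫sin(5x)² dx = 4·π/2 = 2*π.
  u² cross terms: 2·(-4)·(2)·∫cos(3x)·sin(5x) dx = -16·(0) = 0.
  So ∫_0^π u² dx = 8*π + 2*π + 0 = 10*π.
  (u')² squared terms: (10)²·∫cos(5x)² dx = 100·π/2 = 50*π;  (12)²·∫sin(3x)² dx = 144·π/2 = 72*π.
  (u')² cross terms: 2·(10)·(12)·∫cos(5x)·sin(3x) dx = 240·(0) = 0.
  So ∫_0^π (u')² dx = 50*π + 72*π + 0 = 122*π.
||u||_{H^1}^2 = (10*π) + (122*π) = 132*π.


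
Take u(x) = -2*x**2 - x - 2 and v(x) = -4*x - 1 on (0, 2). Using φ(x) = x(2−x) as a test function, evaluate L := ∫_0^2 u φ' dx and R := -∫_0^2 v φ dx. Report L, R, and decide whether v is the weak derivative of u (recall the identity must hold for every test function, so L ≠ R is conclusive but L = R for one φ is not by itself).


LHS = 20/3, RHS = 20/3. Yes, v = u' weakly.

u(x) = -2*x**2 - x - 2, classical derivative u'(x) = -4*x - 1.
φ(x) = x(2−x), so φ'(x) = 2 - 2*x.
Note φ(0) = φ(2) = 0, so the boundary term u·φ vanishes.
LHS = ∫_0^2 u(x) φ'(x) dx = ∫_0^2 (4*x^3 - 2*x^2 + 2*x - 4) dx. Term by term:
  ∫_0^2 4*x^3 dx = 16;  ∫_0^2 -2*x^2 dx = -16/3;  ∫_0^2 2*x dx = 4;
  ∫_0^2 -4 dx = -8.
Sum: 16 − 16/3 + 4 − 8 = 20/3.
So LHS = 20/3.
∫_0^2 v(x) φ(x) dx = ∫_0^2 (4*x^3 - 7*x^2 - 2*x) dx. Term by term:
  ∫_0^2 4*x^3 dx = 16;  ∫_0^2 -7*x^2 dx = -56/3;  ∫_0^2 -2*x dx = -4.
Sum: 16 − 56/3 − 4 = -20/3.
So RHS = -∫_0^2 v(x) φ(x) dx = 20/3.
LHS = RHS, so the identity holds for this test φ.
Moreover u is smooth here and v(x) = u'(x) = -4*x - 1 pointwise, so the identity holds for every test function. Hence v is the weak derivative of u.


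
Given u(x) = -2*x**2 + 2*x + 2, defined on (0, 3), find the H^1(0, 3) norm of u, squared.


||u||_{H^1}^2 = 642/5

The H^1 norm (squared) on an interval (0, L) is
  ||u||_{H^1}^2 = ∫_0^L u(x)^2 dx + ∫_0^L u'(x)^2 dx.
Compute u'(x) = 2 - 4*x.
Then u(x)^2 = 4*x**4 - 8*x**3 - 4*x**2 + 8*x + 4 and u'(x)^2 = 16*x**2 - 16*x + 4.
Integrate each monomial from 0 to 3 using ∫_0^3 c·x^n dx = c·3^(n+1)/(n+1):
  ∫_0^3 u(x)^2 dx = ∫_0^3 (4*x^4 - 8*x^3 - 4*x^2 + 8*x + 4) dx. Term by term:
    ∫_0^3 4*x^4 dx = 972/5;  ∫_0^3 -8*x^3 dx = -162;  ∫_0^3 -4*x^2 dx = -36;
    ∫_0^3 8*x dx = 36;  ∫_0^3 4 dx = 12.
  Sum: 972/5 − 162 − 36 + 36 + 12 = 222/5.
  ∫_0^3 u'(x)^2 dx = ∫_0^3 (16*x^2 - 16*x + 4) dx. Term by term:
    ∫_0^3 16*x^2 dx = 144;  ∫_0^3 -16*x dx = -72;  ∫_0^3 4 dx = 12.
  Sum: 144 − 72 + 12 = 84.
Adding: ||u||_{H^1}^2 = 222/5 + 84 = 642/5.


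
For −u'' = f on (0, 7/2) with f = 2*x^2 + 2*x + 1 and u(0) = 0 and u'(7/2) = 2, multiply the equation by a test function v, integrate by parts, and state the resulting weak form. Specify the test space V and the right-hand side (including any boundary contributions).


V = {v ∈ H^1(0, 7/2) : v(0) = 0} (test functions vanish at x = 0 where u is specified); weak form: ∫_0^7/2 u'v' dx = ∫_0^7/2 (2*x^2 + 2*x + 1) v dx + 2·v(7/2) for all v ∈ V.

Multiply both sides by a test function v and integrate from 0 to 7/2:
  ∫_0^7/2 −u''(x) v(x) dx = ∫_0^7/2 f(x) v(x) dx.
Integrate the LHS by parts once:
  ∫_0^7/2 −u'' v dx = −[u'(x) v(x)]_0^7/2 + ∫_0^7/2 u'(x) v'(x) dx.
Thus ∫_0^7/2 u'(x) v'(x) dx = ∫_0^7/2 f(x) v(x) dx + [u'(x) v(x)]_0^7/2.
Choose V so that boundary terms are either known or forced to vanish.
Mixed BC: u(0) = 0 (Dirichlet) and u'(7/2) = 2 (Neumann). Define V = {v ∈ H^1(0, 7/2) : v(0) = 0}. Then [u' v]_0^7/2 = u'(7/2)·v(7/2) − u'(0)·0 = 2·v(7/2).
Weak formulation: find u (satisfying any essential BC) such that ∫_0^7/2 u'(x) v'(x) dx = ∫_0^7/2 f v dx + 2·v(7/2) for all v ∈ V (Dirichlet at 0 absorbed into V; Neumann datum at x = 7/2 contributes the boundary term).
Substituting f(x) = 2*x^2 + 2*x + 1, the right-hand side is ∫_0^7/2 (2*x^2 + 2*x + 1) v dx + 2·v(7/2).


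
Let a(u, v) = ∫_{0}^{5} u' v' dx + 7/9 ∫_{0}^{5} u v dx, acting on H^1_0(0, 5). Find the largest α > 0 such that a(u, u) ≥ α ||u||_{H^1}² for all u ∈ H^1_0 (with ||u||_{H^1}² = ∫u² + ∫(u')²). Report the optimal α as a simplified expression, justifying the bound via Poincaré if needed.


α = (π^2 + 175/9)/(π^2 + 25)

Coercivity of a(·,·) on H^1_0(0, 5) means a(u, u) ≥ α ||u||_{H^1}² for every u ∈ H^1_0.
The interval has length L = 5, and Poincaré/coercivity depend only on L. Here a(u, u) = ∫(u')² + (7/9)·∫u².
Here 0 < c = 7/9 < 1. The condition a(u,u) ≥ α||u||_{H^1}² reads (1−α)∫(u')² ≥ (α−c)∫u². Any admissible α is ≤ 1 (rapidly oscillating u have ∫u²/∫(u')² → 0), and α = 1 would force 0 ≥ (1−c)∫u², impossible since c < 1; so 1−α > 0. By the sharp Poincaré inequality on H^1_0 of an interval of length L, ∫(u')² ≥ (π/L)²∫u² with equality for the first sine mode sin(π(x−x₀)/L) (x₀ the left endpoint), so the inequality holds for all u iff (1−α)(π/L)² ≥ α − c, i.e. α ≤ ((π/L)² + c)/((π/L)² + 1) = (1 + c(L/π)²)/(1 + (L/π)²). With (π/L)² = π^2/25 and c = 7/9, the largest admissible constant is α = ((π/L)² + c)/((π/L)² + 1).
Simplifying, α = (π^2 + 175/9)/(π^2 + 25).


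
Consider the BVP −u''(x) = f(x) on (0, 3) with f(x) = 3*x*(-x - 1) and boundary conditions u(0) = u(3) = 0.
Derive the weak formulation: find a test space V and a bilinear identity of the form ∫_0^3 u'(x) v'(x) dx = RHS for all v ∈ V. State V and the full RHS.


V = H^1_0(0, 3) (so v(0) = v(3) = 0); weak form: ∫_0^3 u'v' dx = ∫_0^3 (3*x*(-x - 1)) v dx for all v ∈ V.

Multiply both sides by a test function v and integrate from 0 to 3:
  ∫_0^3 −u''(x) v(x) dx = ∫_0^3 f(x) v(x) dx.
Integrate the LHS by parts once:
  ∫_0^3 −u'' v dx = −[u'(x) v(x)]_0^3 + ∫_0^3 u'(x) v'(x) dx.
Thus ∫_0^3 u'(x) v'(x) dx = ∫_0^3 f(x) v(x) dx + [u'(x) v(x)]_0^3.
Choose V so that boundary terms are either known or forced to vanish.
u is Dirichlet: u(0) = u(3) = 0. Let V = H^1_0(0, 3); then v(0) = v(3) = 0, and [u' v]_0^3 = 0.
Weak formulation: find u (satisfying any essential BC) such that ∫_0^3 u'(x) v'(x) dx = ∫_0^3 f v dx for all v ∈ V.
Substituting f(x) = 3*x*(-x - 1), the right-hand side is ∫_0^3 (3*x*(-x - 1)) v dx.


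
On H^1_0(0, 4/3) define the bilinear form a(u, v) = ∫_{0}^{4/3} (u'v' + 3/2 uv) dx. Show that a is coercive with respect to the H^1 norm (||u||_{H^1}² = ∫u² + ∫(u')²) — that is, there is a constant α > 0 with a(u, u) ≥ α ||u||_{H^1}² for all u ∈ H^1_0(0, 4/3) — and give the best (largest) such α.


α = 1

Coercivity of a(·,·) on H^1_0(0, 4/3) means a(u, u) ≥ α ||u||_{H^1}² for every u ∈ H^1_0.
The interval has length L = 4/3, and Poincaré/coercivity depend only on L. Here a(u, u) = ∫(u')² + (3/2)·∫u².
Here c = 3/2 ≥ 1, so a(u,u) = ∫(u')² + c∫u² ≥ ∫(u')² + ∫u² = ||u||_{H^1}², i.e. α = 1 works. No larger α is possible: a(u,u) ≥ α||u||_{H^1}² means (1−α)∫(u')² ≥ (α−c)∫u², and for the modes u_n = sin(nπ(x−x₀)/L) (x₀ the left endpoint) one has ∫u_n²/∫(u_n')² = (L/(nπ))² → 0, so a(u_n,u_n)/||u_n||_{H^1}² → 1. Hence the optimal constant is α = 1.
Therefore α = 1.


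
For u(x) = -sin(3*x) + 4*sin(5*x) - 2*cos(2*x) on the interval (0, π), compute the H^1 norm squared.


||u||_{H^1(0,π)}^2 = -296/21 + 223*π

u'(x) = 4*sin(2*x) - 3*cos(3*x) + 20*cos(5*x).
Expand u² and (u')² and integrate term by term on (0, π), using: for integers n ≥ 1, ∫_0^π sin²(nx) dx = ∫_0^π cos²(nx) dx = π/2; for n ≠ n', ∫_0^π sin(nx)sin(n'x) dx = ∫_0^π cos(nx)cos(n'x) dx = 0; and by product-to-sum, ∫_0^π sin(nx)cos(n'x) dx = ½∫_0^π [sin((n+n')x) + sin((n−n')x)] dx, which is 0 when n+n' is even and 2n/(n²−n'²) when n+n' is odd (it need not vanish on (0, π)).
  u² squared terms: (-1)²·∫sin(3x)² dx = 1·π/2 = π/2;  (-2)²·∫cos(2x)² dx = 4·π/2 = 2*π;  (4)²·∫sin(5x)² dx = 16·π/2 = 8*π.
  u² cross terms: 2·(-1)·(-2)·∫sin(3x)·cos(2x) dx = 4·(6/5) = 24/5;  2·(-1)·(4)·∫sin(3x)·sin(5x) dx = -8·(0) = 0;  2·(-2)·(4)·∫cos(2x)·sin(5x) dx = -16·(10/21) = -160/21.
  So ∫_0^π u² dx = π/2 + 2*π + 8*π + 24/5 + 0 − 160/21 = -296/105 + 21*π/2.
  (u')² squared terms: (-3)²·∫cos(3x)² dx = 9·π/2 = 9*π/2;  (4)²·∫sin(2x)² dx = 16·π/2 = 8*π;  (20)²·∫cos(5x)² dx = 400·π/2 = 200*π.
  (u')² cross terms: 2·(-3)·(4)·∫cos(3x)·sin(2x) dx = -24·(-4/5) = 96/5;  2·(-3)·(20)·∫cos(3x)·cos(5x) dx = -120·(0) = 0;  2·(4)·(20)·∫sin(2x)·cos(5x) dx = 160·(-4/21) = -640/21.
  So ∫_0^π (u')² dx = 9*π/2 + 8*π + 200*π + 96/5 + 0 − 640/21 = -1184/105 + 425*π/2.
||u||_{H^1}^2 = (-296/105 + 21*π/2) + (-1184/105 + 425*π/2) = -296/21 + 223*π.


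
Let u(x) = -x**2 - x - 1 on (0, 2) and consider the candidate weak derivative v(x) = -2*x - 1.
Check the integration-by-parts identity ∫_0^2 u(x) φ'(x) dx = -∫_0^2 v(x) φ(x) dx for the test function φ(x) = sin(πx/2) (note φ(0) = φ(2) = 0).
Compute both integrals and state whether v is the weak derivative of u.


LHS = 12/π, RHS = 12/π. Yes, v = u' weakly.

u(x) = -x**2 - x - 1, classical derivative u'(x) = -2*x - 1.
φ(x) = sin(πx/2), so φ'(x) = π*cos(π*x/2)/2.
Note φ(0) = φ(2) = 0, so the boundary term u·φ vanishes.
LHS = ∫_0^2 u(x) φ'(x) dx = ∫_0^2 (-π*x^2*cos(π*x/2)/2 - π*x*cos(π*x/2)/2 - π*cos(π*x/2)/2) dx. Term by term:
  ∫_0^2 -π*cos(π*x/2)/2 dx = 0;  ∫_0^2 -π*x*cos(π*x/2)/2 dx = 4/π;  ∫_0^2 -π*x^2*cos(π*x/2)/2 dx = 8/π.
Sum: 0 + 4/π + 8/π = 12/π.
So LHS = 12/π.
∫_0^2 v(x) φ(x) dx = ∫_0^2 (-2*x*sin(π*x/2) - sin(π*x/2)) dx. Term by term:
  ∫_0^2 -sin(π*x/2) dx = -4/π;  ∫_0^2 -2*x*sin(π*x/2) dx = -8/π.
Sum: -4/π − 8/π = -12/π.
So RHS = -∫_0^2 v(x) φ(x) dx = 12/π.
LHS = RHS, so the identity holds for this test φ.
Moreover u is smooth here and v(x) = u'(x) = -2*x - 1 pointwise, so the identity holds for every test function. Hence v is the weak derivative of u.


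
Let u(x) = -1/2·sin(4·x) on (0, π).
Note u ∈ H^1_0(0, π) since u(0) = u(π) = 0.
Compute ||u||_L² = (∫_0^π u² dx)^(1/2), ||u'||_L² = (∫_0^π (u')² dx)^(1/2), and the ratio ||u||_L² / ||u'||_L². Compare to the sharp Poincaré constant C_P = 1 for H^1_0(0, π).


||u||_L² / ||u'||_L² = 1/4 < C_P = 1.

u(x) = -1/2·sin(4·x), so u'(x) = -2*cos(4*x).
Writing u(x) = A·sin(kπx/L) with A = -1/2 and k = 4, use ∫_0^L sin²(kπx/L) dx = L/2 and ∫_0^L cos²(kπx/L) dx = L/2.
u² = 1/4·sin²(4·x) and (u')² = 4·cos²(4·x), and each of sin², cos² integrates to L/2 = π/2 over (0, π).
∫_0^π u² dx = π/8, so ||u||_L² = sqrt(2)*sqrt(π)/4.
∫_0^π (u')² dx = 2*π, so ||u'||_L² = sqrt(2)*sqrt(π).
Ratio ||u||_L² / ||u'||_L² = 1/4.
Sharp Poincaré constant on H^1_0(0, π) is C_P = L/π = 1, achieved by sin(x).
This is the k = 4 harmonic; the ratio L/(kπ) is strictly less than C_P = L/π, consistent with the sharp inequality ||u||_L² ≤ C_P ||u'||_L².


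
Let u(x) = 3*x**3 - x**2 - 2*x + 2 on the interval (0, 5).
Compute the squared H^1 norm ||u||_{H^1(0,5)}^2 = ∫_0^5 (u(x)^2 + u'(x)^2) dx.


||u||_{H^1}^2 = 2607215/21

The H^1 norm (squared) on an interval (0, L) is
  ||u||_{H^1}^2 = ∫_0^L u(x)^2 dx + ∫_0^L u'(x)^2 dx.
Compute u'(x) = 9*x**2 - 2*x - 2.
Then u(x)^2 = 9*x**6 - 6*x**5 - 11*x**4 + 16*x**3 - 8*x + 4 and u'(x)^2 = 81*x**4 - 36*x**3 - 32*x**2 + 8*x + 4.
Integrate each monomial from 0 to 5 using ∫_0^5 c·x^n dx = c·5^(n+1)/(n+1):
  ∫_0^5 u(x)^2 dx = ∫_0^5 (9*x^6 - 6*x^5 - 11*x^4 + 16*x^3 - 8*x + 4) dx. Term by term:
    ∫_0^5 9*x^6 dx = 703125/7;  ∫_0^5 -6*x^5 dx = -15625;  ∫_0^5 -11*x^4 dx = -6875;
    ∫_0^5 16*x^3 dx = 2500;  ∫_0^5 -8*x dx = -100;  ∫_0^5 4 dx = 20.
  Sum: 703125/7 − 15625 − 6875 + 2500 − 100 + 20 = 562565/7.
  ∫_0^5 u'(x)^2 dx = ∫_0^5 (81*x^4 - 36*x^3 - 32*x^2 + 8*x + 4) dx. Term by term:
    ∫_0^5 81*x^4 dx = 50625;  ∫_0^5 -36*x^3 dx = -5625;  ∫_0^5 -32*x^2 dx = -4000/3;
    ∫_0^5 8*x dx = 100;  ∫_0^5 4 dx = 20.
  Sum: 50625 − 5625 − 4000/3 + 100 + 20 = 131360/3.
Adding: ||u||_{H^1}^2 = 562565/7 + 131360/3 = 2607215/21.


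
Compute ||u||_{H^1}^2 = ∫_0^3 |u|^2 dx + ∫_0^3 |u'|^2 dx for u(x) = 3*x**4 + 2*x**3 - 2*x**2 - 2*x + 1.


||u||_{H^1}^2 = 5779059/70

The H^1 norm (squared) on an interval (0, L) is
  ||u||_{H^1}^2 = ∫_0^L u(x)^2 dx + ∫_0^L u'(x)^2 dx.
Compute u'(x) = 12*x**3 + 6*x**2 - 4*x - 2.
Then u(x)^2 = 9*x**8 + 12*x**7 - 8*x**6 - 20*x**5 + 2*x**4 + 12*x**3 - 4*x + 1 and u'(x)^2 = 144*x**6 + 144*x**5 - 60*x**4 - 96*x**3 - 8*x**2 + 16*x + 4.
Integrate each monomial from 0 to 3 using ∫_0^3 c·x^n dx = c·3^(n+1)/(n+1):
  ∫_0^3 u(x)^2 dx = ∫_0^3 (9*x^8 + 12*x^7 - 8*x^6 - 20*x^5 + 2*x^4 + 12*x^3 - 4*x + 1) dx. Term by term:
    ∫_0^3 9*x^8 dx = 19683;  ∫_0^3 12*x^7 dx = 19683/2;  ∫_0^3 -8*x^6 dx = -17496/7;
    ∫_0^3 -20*x^5 dx = -2430;  ∫_0^3 2*x^4 dx = 486/5;  ∫_0^3 12*x^3 dx = 243;
    ∫_0^3 -4*x dx = -18;  ∫_0^3 1 dx = 3.
  Sum: 19683 + 19683/2 − 17496/7 − 2430 + 486/5 + 243 − 18 + 3 = 1744419/70.
  ∫_0^3 u'(x)^2 dx = ∫_0^3 (144*x^6 + 144*x^5 - 60*x^4 - 96*x^3 - 8*x^2 + 16*x + 4) dx. Term by term:
    ∫_0^3 144*x^6 dx = 314928/7;  ∫_0^3 144*x^5 dx = 17496;  ∫_0^3 -60*x^4 dx = -2916;
    ∫_0^3 -96*x^3 dx = -1944;  ∫_0^3 -8*x^2 dx = -72;  ∫_0^3 16*x dx = 72;
    ∫_0^3 4 dx = 12.
  Sum: 314928/7 + 17496 − 2916 − 1944 − 72 + 72 + 12 = 403464/7.
Adding: ||u||_{H^1}^2 = 1744419/70 + 403464/7 = 5779059/70.


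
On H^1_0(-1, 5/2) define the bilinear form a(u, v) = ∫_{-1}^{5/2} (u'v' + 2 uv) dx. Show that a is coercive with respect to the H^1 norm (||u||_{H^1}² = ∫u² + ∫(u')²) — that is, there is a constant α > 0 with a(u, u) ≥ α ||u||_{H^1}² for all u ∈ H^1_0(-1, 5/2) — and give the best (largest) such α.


α = 1

Coercivity of a(·,·) on H^1_0(-1, 5/2) means a(u, u) ≥ α ||u||_{H^1}² for every u ∈ H^1_0.
The interval has length L = 7/2, and Poincaré/coercivity depend only on L. Here a(u, u) = ∫(u')² + (2)·∫u².
Here c = 2 ≥ 1, so a(u,u) = ∫(u')² + c∫u² ≥ ∫(u')² + ∫u² = ||u||_{H^1}², i.e. α = 1 works. No larger α is possible: a(u,u) ≥ α||u||_{H^1}² means (1−α)∫(u')² ≥ (α−c)∫u², and for the modes u_n = sin(nπ(x−x₀)/L) (x₀ the left endpoint) one has ∫u_n²/∫(u_n')² = (L/(nπ))² → 0, so a(u_n,u_n)/||u_n||_{H^1}² → 1. Hence the optimal constant is α = 1.
Therefore α = 1.


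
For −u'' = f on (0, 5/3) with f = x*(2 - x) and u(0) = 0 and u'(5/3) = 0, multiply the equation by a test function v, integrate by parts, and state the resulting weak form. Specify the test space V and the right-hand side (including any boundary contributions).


V = {v ∈ H^1(0, 5/3) : v(0) = 0} (test functions vanish at x = 0 where u is specified); weak form: ∫_0^5/3 u'v' dx = ∫_0^5/3 (x*(2 - x)) v dx for all v ∈ V.

Multiply both sides by a test function v and integrate from 0 to 5/3:
  ∫_0^5/3 −u''(x) v(x) dx = ∫_0^5/3 f(x) v(x) dx.
Integrate the LHS by parts once:
  ∫_0^5/3 −u'' v dx = −[u'(x) v(x)]_0^5/3 + ∫_0^5/3 u'(x) v'(x) dx.
Thus ∫_0^5/3 u'(x) v'(x) dx = ∫_0^5/3 f(x) v(x) dx + [u'(x) v(x)]_0^5/3.
Choose V so that boundary terms are either known or forced to vanish.
Mixed BC: u(0) = 0 (Dirichlet) and u'(5/3) = 0 (Neumann). Define V = {v ∈ H^1(0, 5/3) : v(0) = 0}. Then [u' v]_0^5/3 = u'(5/3)·v(5/3) − u'(0)·0 = 0.
Weak formulation: find u (satisfying any essential BC) such that ∫_0^5/3 u'(x) v'(x) dx = ∫_0^5/3 f v dx for all v ∈ V (Dirichlet at 0 absorbed into V; the Neumann datum at x = 5/3 is zero, so no boundary term remains).
Substituting f(x) = x*(2 - x), the right-hand side is ∫_0^5/3 (x*(2 - x)) v dx.


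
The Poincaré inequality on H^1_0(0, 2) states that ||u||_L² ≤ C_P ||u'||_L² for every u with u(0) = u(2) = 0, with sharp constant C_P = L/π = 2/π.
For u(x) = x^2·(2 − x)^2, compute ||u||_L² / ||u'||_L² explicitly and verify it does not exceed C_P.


||u||_L² / ||u'||_L² = sqrt(3)/3 < C_P = 2/π.

u(x) = x^2·(2 − x)^2, so u'(x) = 4*x*(x - 2)*(x - 1).
u(x) = x^2·(2 − x)^2 vanishes at x = 0 and x = 2, so u ∈ H^1_0(0, 2). Differentiate via the product rule and integrate the resulting polynomials term by term.
  ∫_0^2 u² dx = ∫_0^2 (x^8 - 8*x^7 + 24*x^6 - 32*x^5 + 16*x^4) dx. Term by term:
    ∫_0^2 x^8 dx = 512/9;  ∫_0^2 -8*x^7 dx = -256;  ∫_0^2 24*x^6 dx = 3072/7;
    ∫_0^2 -32*x^5 dx = -1024/3;  ∫_0^2 16*x^4 dx = 512/5.
  Sum: 512/9 − 256 + 3072/7 − 1024/3 + 512/5 = 256/315.
  ∫_0^2 (u')² dx = ∫_0^2 (16*x^6 - 96*x^5 + 208*x^4 - 192*x^3 + 64*x^2) dx. Term by term:
    ∫_0^2 16*x^6 dx = 2048/7;  ∫_0^2 -96*x^5 dx = -1024;  ∫_0^2 208*x^4 dx = 6656/5;
    ∫_0^2 -192*x^3 dx = -768;  ∫_0^2 64*x^2 dx = 512/3.
  Sum: 2048/7 − 1024 + 6656/5 − 768 + 512/3 = 256/105.
∫_0^2 u² dx = 256/315, so ||u||_L² = 16*sqrt(35)/105.
∫_0^2 (u')² dx = 256/105, so ||u'||_L² = 16*sqrt(105)/105.
Ratio ||u||_L² / ||u'||_L² = sqrt(3)/3.
Sharp Poincaré constant on H^1_0(0, 2) is C_P = L/π = 2/π, achieved by sin(π/2·x).
A polynomial bump cannot attain the sharp Poincaré constant (only the first sine eigenfunction does), so the ratio is strictly less than C_P, consistent with ||u||_L² ≤ C_P ||u'||_L².


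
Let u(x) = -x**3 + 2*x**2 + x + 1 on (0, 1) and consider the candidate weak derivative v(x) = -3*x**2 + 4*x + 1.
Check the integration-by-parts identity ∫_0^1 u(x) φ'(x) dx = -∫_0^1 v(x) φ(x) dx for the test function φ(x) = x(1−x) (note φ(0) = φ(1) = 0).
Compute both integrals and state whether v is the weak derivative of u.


LHS = -7/20, RHS = -7/20. Yes, v = u' weakly.

u(x) = -x**3 + 2*x**2 + x + 1, classical derivative u'(x) = -3*x**2 + 4*x + 1.
φ(x) = x(1−x), so φ'(x) = 1 - 2*x.
Note φ(0) = φ(1) = 0, so the boundary term u·φ vanishes.
LHS = ∫_0^1 u(x) φ'(x) dx = ∫_0^1 (2*x^4 - 5*x^3 - x + 1) dx. Term by term:
  ∫_0^1 2*x^4 dx = 2/5;  ∫_0^1 -5*x^3 dx = -5/4;  ∫_0^1 -x dx = -1/2;
  ∫_0^1 1 dx = 1.
Sum: 2/5 − 5/4 − 1/2 + 1 = -7/20.
So LHS = -7/20.
∫_0^1 v(x) φ(x) dx = ∫_0^1 (3*x^4 - 7*x^3 + 3*x^2 + x) dx. Term by term:
  ∫_0^1 3*x^4 dx = 3/5;  ∫_0^1 -7*x^3 dx = -7/4;  ∫_0^1 3*x^2 dx = 1;
  ∫_0^1 x dx = 1/2.
Sum: 3/5 − 7/4 + 1 + 1/2 = 7/20.
So RHS = -∫_0^1 v(x) φ(x) dx = -7/20.
LHS = RHS, so the identity holds for this test φ.
Moreover u is smooth here and v(x) = u'(x) = -3*x**2 + 4*x + 1 pointwise, so the identity holds for every test function. Hence v is the weak derivative of u.


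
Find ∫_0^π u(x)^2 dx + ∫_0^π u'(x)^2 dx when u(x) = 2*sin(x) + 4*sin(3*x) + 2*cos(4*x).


||u||_{H^1(0,π)}^2 = -26384/105 + 118*π

u'(x) = -8*sin(4*x) + 2*cos(x) + 12*cos(3*x).
Expand u² and (u')² and integrate term by term on (0, π), using: for integers n ≥ 1, ∫_0^π sin²(nx) dx = ∫_0^π cos²(nx) dx = π/2; for n ≠ n', ∫_0^π sin(nx)sin(n'x) dx = ∫_0^π cos(nx)cos(n'x) dx = 0; and by product-to-sum, ∫_0^π sin(nx)cos(n'x) dx = ½∫_0^π [sin((n+n')x) + sin((n−n')x)] dx, which is 0 when n+n' is even and 2n/(n²−n'²) when n+n' is odd (it need not vanish on (0, π)).
  u² squared terms: (2)²·∫cos(4x)² dx = 4·π/2 = 2*π;  (2)²·∫sin(x)² dx = 4·π/2 = 2*π;  (4)²·∫sin(3x)² dx = 16·π/2 = 8*π.
  u² cross terms: 2·(2)·(2)·∫cos(4x)·sin(x) dx = 8·(-2/15) = -16/15;  2·(2)·(4)·∫cos(4x)·sin(3x) dx = 16·(-6/7) = -96/7;  2·(2)·(4)·∫sin(x)·sin(3x) dx = 16·(0) = 0.
  So ∫_0^π u² dx = 2*π + 2*π + 8*π − 16/15 − 96/7 + 0 = -1552/105 + 12*π.
  (u')² squared terms: (-8)²·∫sin(4x)² dx = 64·π/2 = 32*π;  (2)²·∫cos(x)² dx = 4·π/2 = 2*π;  (12)²·∫cos(3x)² dx = 144·π/2 = 72*π.
  (u')² cross terms: 2·(-8)·(2)·∫sin(4x)·cos(x) dx = -32·(8/15) = -256/15;  2·(-8)·(12)·∫sin(4x)·cos(3x) dx = -192·(8/7) = -1536/7;  2·(2)·(12)·∫cos(x)·cos(3x) dx = 48·(0) = 0.
  So ∫_0^π (u')² dx = 32*π + 2*π + 72*π − 256/15 − 1536/7 + 0 = -24832/105 + 106*π.
||u||_{H^1}^2 = (-1552/105 + 12*π) + (-24832/105 + 106*π) = -26384/105 + 118*π.


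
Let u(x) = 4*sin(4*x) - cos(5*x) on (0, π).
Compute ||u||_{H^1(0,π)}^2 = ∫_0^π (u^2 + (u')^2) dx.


||u||_{H^1(0,π)}^2 = 1664/9 + 149*π

u'(x) = 5*sin(5*x) + 16*cos(4*x).
Expand u² and (u')² and integrate term by term on (0, π), using: for integers n ≥ 1, ∫_0^π sin²(nx) dx = ∫_0^π cos²(nx) dx = π/2; for n ≠ n', ∫_0^π sin(nx)sin(n'x) dx = ∫_0^π cos(nx)cos(n'x) dx = 0; and by product-to-sum, ∫_0^π sin(nx)cos(n'x) dx = ½∫_0^π [sin((n+n')x) + sin((n−n')x)] dx, which is 0 when n+n' is even and 2n/(n²−n'²) when n+n' is odd (it need not vanish on (0, π)).
  u² squared terms: (-1)²·∫cos(5x)² dx = 1·π/2 = π/2;  (4)²·∫sin(4x)² dx = 16·π/2 = 8*π.
  u² cross terms: 2·(-1)·(4)·∫cos(5x)·sin(4x) dx = -8·(-8/9) = 64/9.
  So ∫_0^π u² dx = π/2 + 8*π + 64/9 = 64/9 + 17*π/2.
  (u')² squared terms: (5)²·∫sin(5x)² dx = 25·π/2 = 25*π/2;  (16)²·∫cos(4x)² dx = 256·π/2 = 128*π.
  (u')² cross terms: 2·(5)·(16)·∫sin(5x)·cos(4x) dx = 160·(10/9) = 1600/9.
  So ∫_0^π (u')² dx = 25*π/2 + 128*π + 1600/9 = 1600/9 + 281*π/2.
||u||_{H^1}^2 = (64/9 + 17*π/2) + (1600/9 + 281*π/2) = 1664/9 + 149*π.


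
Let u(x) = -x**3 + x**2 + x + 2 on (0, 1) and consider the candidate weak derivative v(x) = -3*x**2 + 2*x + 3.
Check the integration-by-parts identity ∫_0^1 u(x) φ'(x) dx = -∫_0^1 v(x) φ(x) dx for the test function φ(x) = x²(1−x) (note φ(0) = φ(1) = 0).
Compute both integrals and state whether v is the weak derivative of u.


LHS = -1/12, RHS = -1/4. No, v is not the weak derivative of u.

u(x) = -x**3 + x**2 + x + 2, classical derivative u'(x) = -3*x**2 + 2*x + 1.
φ(x) = x²(1−x), so φ'(x) = x*(2 - 3*x).
Note φ(0) = φ(1) = 0, so the boundary term u·φ vanishes.
LHS = ∫_0^1 u(x) φ'(x) dx = ∫_0^1 (3*x^5 - 5*x^4 - x^3 - 4*x^2 + 4*x) dx. Term by term:
  ∫_0^1 3*x^5 dx = 1/2;  ∫_0^1 -5*x^4 dx = -1;  ∫_0^1 -x^3 dx = -1/4;
  ∫_0^1 -4*x^2 dx = -4/3;  ∫_0^1 4*x dx = 2.
Sum: 1/2 − 1 − 1/4 − 4/3 + 2 = -1/12.
So LHS = -1/12.
∫_0^1 v(x) φ(x) dx = ∫_0^1 (3*x^5 - 5*x^4 - x^3 + 3*x^2) dx. Term by term:
  ∫_0^1 3*x^5 dx = 1/2;  ∫_0^1 -5*x^4 dx = -1;  ∫_0^1 -x^3 dx = -1/4;
  ∫_0^1 3*x^2 dx = 1.
Sum: 1/2 − 1 − 1/4 + 1 = 1/4.
So RHS = -∫_0^1 v(x) φ(x) dx = -1/4.
LHS − RHS = 1/6 ≠ 0, so the identity fails.
(For a valid weak derivative the identity must hold for EVERY test function, in particular this one. The failure shows v is NOT the weak derivative of u.)
Correct weak derivative would be u'(x) = -3*x**2 + 2*x + 1.


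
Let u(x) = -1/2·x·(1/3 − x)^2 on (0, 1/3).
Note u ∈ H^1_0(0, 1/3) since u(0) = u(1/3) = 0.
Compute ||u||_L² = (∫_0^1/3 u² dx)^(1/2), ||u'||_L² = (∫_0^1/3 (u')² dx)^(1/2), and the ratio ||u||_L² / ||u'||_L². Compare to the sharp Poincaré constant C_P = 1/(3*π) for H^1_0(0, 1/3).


||u||_L² / ||u'||_L² = sqrt(14)/42 < C_P = 1/(3*π).

u(x) = -1/2·x·(1/3 − x)^2, so u'(x) = (1 - 9*x)*(3*x - 1)/18.
u(x) = -1/2·x·(1/3 − x)^2 vanishes at x = 0 and x = 1/3, so u ∈ H^1_0(0, 1/3). Differentiate via the product rule and integrate the resulting polynomials term by term.
  ∫_0^1/3 u² dx = ∫_0^1/3 (x^6/4 - x^5/3 + x^4/6 - x^3/27 + x^2/324) dx. Term by term:
    ∫_0^1/3 x^6/4 dx = 1/61236;  ∫_0^1/3 -x^5/3 dx = -1/13122;  ∫_0^1/3 x^4/6 dx = 1/7290;
    ∫_0^1/3 -x^3/27 dx = -1/8748;  ∫_0^1/3 x^2/324 dx = 1/26244.
  Sum: 1/61236 − 1/13122 + 1/7290 − 1/8748 + 1/26244 = 1/918540.
  ∫_0^1/3 (u')² dx = ∫_0^1/3 (9*x^4/4 - 2*x^3 + 11*x^2/18 - 2*x/27 + 1/324) dx. Term by term:
    ∫_0^1/3 9*x^4/4 dx = 1/540;  ∫_0^1/3 -2*x^3 dx = -1/162;  ∫_0^1/3 11*x^2/18 dx = 11/1458;
    ∫_0^1/3 -2*x/27 dx = -1/243;  ∫_0^1/3 1/324 dx = 1/972.
  Sum: 1/540 − 1/162 + 11/1458 − 1/243 + 1/972 = 1/7290.
∫_0^1/3 u² dx = 1/918540, so ||u||_L² = sqrt(35)/5670.
∫_0^1/3 (u')² dx = 1/7290, so ||u'||_L² = sqrt(10)/270.
Ratio ||u||_L² / ||u'||_L² = sqrt(14)/42.
Sharp Poincaré constant on H^1_0(0, 1/3) is C_P = L/π = 1/(3*π), achieved by sin(3*π·x).
A polynomial bump cannot attain the sharp Poincaré constant (only the first sine eigenfunction does), so the ratio is strictly less than C_P, consistent with ||u||_L² ≤ C_P ||u'||_L².


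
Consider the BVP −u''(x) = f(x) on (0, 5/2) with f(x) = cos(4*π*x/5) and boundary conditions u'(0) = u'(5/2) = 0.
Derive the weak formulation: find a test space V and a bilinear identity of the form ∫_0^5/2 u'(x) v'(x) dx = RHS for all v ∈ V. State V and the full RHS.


V = H^1(0, 5/2) (no boundary constraint on v; u is determined up to an additive constant); weak form: ∫_0^5/2 u'v' dx = ∫_0^5/2 (cos(4*π*x/5)) v dx for all v ∈ V.

Multiply both sides by a test function v and integrate from 0 to 5/2:
  ∫_0^5/2 −u''(x) v(x) dx = ∫_0^5/2 f(x) v(x) dx.
Integrate the LHS by parts once:
  ∫_0^5/2 −u'' v dx = −[u'(x) v(x)]_0^5/2 + ∫_0^5/2 u'(x) v'(x) dx.
Thus ∫_0^5/2 u'(x) v'(x) dx = ∫_0^5/2 f(x) v(x) dx + [u'(x) v(x)]_0^5/2.
Choose V so that boundary terms are either known or forced to vanish.
u has homogeneous Neumann: u'(0) = u'(5/2) = 0. So [u' v]_0^5/2 = 0·v(5/2) − 0·v(0) = 0 for any v; take V = H^1(0, 5/2).
Weak formulation: find u (satisfying any essential BC) such that ∫_0^5/2 u'(x) v'(x) dx = ∫_0^5/2 f v dx for all v ∈ V (homogeneous Neumann, so boundary terms vanish).
Substituting f(x) = cos(4*π*x/5), the right-hand side is ∫_0^5/2 (cos(4*π*x/5)) v dx.
Compatibility check (pure Neumann): taking v ≡ 1 ∈ V gives 0 = ∫_0^5/2 f dx + (0) − (0), i.e. ∫_0^5/2 f dx must equal u'(0) − u'(5/2) = 0. Indeed ∫_0^5/2 (cos(4*π*x/5)) dx = 0, so the data are compatible. The solution is then unique only up to an additive constant (fix it e.g. by requiring ∫_0^5/2 u dx = 0).


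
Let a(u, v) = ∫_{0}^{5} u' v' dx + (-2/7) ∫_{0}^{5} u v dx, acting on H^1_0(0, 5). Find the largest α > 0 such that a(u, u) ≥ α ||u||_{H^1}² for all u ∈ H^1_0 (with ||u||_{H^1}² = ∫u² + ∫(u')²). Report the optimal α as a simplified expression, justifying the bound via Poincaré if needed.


α = (-50/7 + π^2)/(π^2 + 25)

Coercivity of a(·,·) on H^1_0(0, 5) means a(u, u) ≥ α ||u||_{H^1}² for every u ∈ H^1_0.
The interval has length L = 5, and Poincaré/coercivity depend only on L. Here a(u, u) = ∫(u')² + (-2/7)·∫u².
Here c = -2/7 < 0 with |c| < (π/L)² = π^2/25, so coercivity still holds. The condition a(u,u) ≥ α||u||_{H^1}² reads (1−α)∫(u')² ≥ (α−c)∫u². Any admissible α is ≤ 1 (rapidly oscillating u have ∫u²/∫(u')² → 0), and α = 1 would force 0 ≥ (1−c)∫u², impossible since c < 1; so 1−α > 0. By the sharp Poincaré inequality on H^1_0 of an interval of length L, ∫(u')² ≥ (π/L)²∫u² with equality for the first sine mode sin(π(x−x₀)/L) (x₀ the left endpoint), so the inequality holds for all u iff (1−α)(π/L)² ≥ α − c, i.e. α ≤ ((π/L)² + c)/((π/L)² + 1) = (1 + c(L/π)²)/(1 + (L/π)²). (Direct route, valid since c ≤ 0: Poincaré gives c∫u² ≥ c(L/π)²∫(u')², so a(u,u) ≥ (1 + c(L/π)²)∫(u')², while ||u||_{H^1}² ≤ (1 + (L/π)²)∫(u')²; dividing yields the same α.) With (π/L)² = π^2/25 and c = -2/7, the largest admissible constant is α = ((π/L)² + c)/((π/L)² + 1).
Simplifying, α = (-50/7 + π^2)/(π^2 + 25).
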